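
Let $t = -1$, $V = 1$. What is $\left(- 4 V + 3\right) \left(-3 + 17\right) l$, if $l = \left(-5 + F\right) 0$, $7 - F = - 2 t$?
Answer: $0$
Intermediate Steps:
$F = 5$ ($F = 7 - \left(-2\right) \left(-1\right) = 7 - 2 = 5$)
$l = 0$ ($l = \left(-5 + 5\right) 0 = 0 \cdot 0 = 0$)
$\left(- 4 V + 3\right) \left(-3 + 17\right) l = \left(\left(-4\right) 1 + 3\right) \left(-3 + 17\right) 0 = \left(-4 + 3\right) 14 \cdot 0 = \left(-1\right) 14 \cdot 0 = \left(-14\right) 0 = 0$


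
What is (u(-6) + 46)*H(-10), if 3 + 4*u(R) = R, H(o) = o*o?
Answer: 4375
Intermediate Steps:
H(o) = o**2
u(R) = -3/4 + R/4
(u(-6) + 46)*H(-10) = ((-3/4 + (1/4)*(-6)) + 46)*(-10)**2 = ((-3/4 - 3/2) + 46)*100 = (-9/4 + 46)*100 = (175/4)*100 = 4375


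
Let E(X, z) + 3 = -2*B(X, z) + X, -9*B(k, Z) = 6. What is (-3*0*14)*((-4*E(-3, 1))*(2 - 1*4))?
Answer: 0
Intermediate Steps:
B(k, Z) = -2/3 (B(k, Z) = -1/9*6 = -2/3)
E(X, z) = -5/3 + X (E(X, z) = -3 + (-2*(-2/3) + X) = -3 + (4/3 + X) = -5/3 + X)
(-3*0*14)*((-4*E(-3, 1))*(2 - 1*4)) = (-3*0*14)*((-4*(-5/3 - 3))*(2 - 1*4)) = (0*14)*((-4*(-14/3))*(2 - 4)) = 0*((56/3)*(-2)) = 0*(-112/3) = 0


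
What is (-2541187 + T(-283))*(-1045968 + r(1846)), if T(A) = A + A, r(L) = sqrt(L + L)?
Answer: 2658592301904 - 5083506*sqrt(923) ≈ 2.6584e+12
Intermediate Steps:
r(L) = sqrt(2)*sqrt(L) (r(L) = sqrt(2*L) = sqrt(2)*sqrt(L))
T(A) = 2*A
(-2541187 + T(-283))*(-1045968 + r(1846)) = (-2541187 + 2*(-283))*(-1045968 + sqrt(2)*sqrt(1846)) = (-2541187 - 566)*(-1045968 + 2*sqrt(923)) = -2541753*(-1045968 + 2*sqrt(923)) = 2658592301904 - 5083506*sqrt(923)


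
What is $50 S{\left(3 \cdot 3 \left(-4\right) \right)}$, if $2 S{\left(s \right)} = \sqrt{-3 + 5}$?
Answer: $25 \sqrt{2} \approx 35.355$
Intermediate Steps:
$S{\left(s \right)} = \frac{\sqrt{2}}{2}$ ($S{\left(s \right)} = \frac{\sqrt{-3 + 5}}{2} = \frac{\sqrt{2}}{2}$)
$50 S{\left(3 \cdot 3 \left(-4\right) \right)} = 50 \frac{\sqrt{2}}{2} = 25 \sqrt{2}$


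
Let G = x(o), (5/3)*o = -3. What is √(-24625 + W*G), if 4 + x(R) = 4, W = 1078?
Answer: 5*I*√985 ≈ 156.92*I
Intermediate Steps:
o = -9/5 (o = (⅗)*(-3) = -9/5 ≈ -1.8000)
x(R) = 0 (x(R) = -4 + 4 = 0)
G = 0
√(-24625 + W*G) = √(-24625 + 1078*0) = √(-24625 + 0) = √(-24625) = 5*I*√985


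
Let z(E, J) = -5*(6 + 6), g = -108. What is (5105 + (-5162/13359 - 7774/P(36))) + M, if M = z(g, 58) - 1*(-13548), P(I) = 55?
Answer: 13556977009/734745 ≈ 18451.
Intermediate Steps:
z(E, J) = -60 (z(E, J) = -5*12 = -60)
M = 13488 (M = -60 - 1*(-13548) = -60 + 13548 = 13488)
(5105 + (-5162/13359 - 7774/P(36))) + M = (5105 + (-5162/13359 - 7774/55)) + 13488 = (5105 - 104136776/734745) + 13488 = 3646736449/734745 + 13488 = 13556977009/734745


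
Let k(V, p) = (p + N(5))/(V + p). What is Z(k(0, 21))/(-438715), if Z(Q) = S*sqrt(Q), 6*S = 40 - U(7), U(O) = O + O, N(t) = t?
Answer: -13*sqrt(546)/27639045 ≈ -1.0990e-5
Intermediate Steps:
U(O) = 2*O
S = 13/3 (S = (40 - 2*7)/6 = (40 - 1*14)/6 = (40 - 14)/6 = (1/6)*26 = 13/3 ≈ 4.3333)
k(V, p) = (5 + p)/(V + p) (k(V, p) = (p + 5)/(V + p) = (5 + p)/(V + p))
Z(Q) = 13*sqrt(Q)/3
Z(k(0, 21))/(-438715) = (13*sqrt((5 + 21)/(0 + 21))/3)/(-438715) = (13*sqrt(26/21)/3)*(-1/438715) = (13*(sqrt(546)/21)/3)*(-1/438715) = (13*sqrt(546)/63)*(-1/438715) = -13*sqrt(546)/27639045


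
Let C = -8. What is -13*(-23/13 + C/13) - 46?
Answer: -15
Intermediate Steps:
-13*(-23/13 + C/13) - 46 = -13*(-23/13 - 8/13) - 46 = -13*(-31/13) - 46 = 31 - 46 = -15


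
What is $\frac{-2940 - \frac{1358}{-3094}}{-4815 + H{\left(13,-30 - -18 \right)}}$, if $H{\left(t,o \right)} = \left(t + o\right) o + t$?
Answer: $\frac{649643}{1063894} \approx 0.61063$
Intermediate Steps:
$H{\left(t,o \right)} = t + o \left(o + t\right)$ ($H{\left(t,o \right)} = \left(o + t\right) o + t = o \left(o + t\right) + t = t + o \left(o + t\right)$)
$\frac{-2940 - \frac{1358}{-3094}}{-4815 + H{\left(13,-30 - -18 \right)}} = \frac{-2940 - \frac{1358}{-3094}}{-4815 + \left(13 + \left(-30 - -18\right)^{2} + \left(-30 - -18\right) 13\right)} = \frac{-2940 - - \frac{97}{221}}{-4815 + \left(13 + \left(-30 + 18\right)^{2} + \left(-30 + 18\right) 13\right)} = \frac{-2940 + \frac{97}{221}}{-4815 + \left(13 + \left(-12\right)^{2} - 156\right)} = - \frac{649643}{221 \left(-4815 + \left(13 + 144 - 156\right)\right)} = - \frac{649643}{221 \left(-4815 + 1\right)} = - \frac{649643}{221 \left(-4814\right)} = \left(- \frac{649643}{221}\right) \left(- \frac{1}{4814}\right) = \frac{649643}{1063894}$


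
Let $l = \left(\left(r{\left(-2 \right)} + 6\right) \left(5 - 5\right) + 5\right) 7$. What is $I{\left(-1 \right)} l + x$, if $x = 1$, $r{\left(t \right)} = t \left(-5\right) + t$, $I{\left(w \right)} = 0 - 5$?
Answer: $-174$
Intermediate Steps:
$I{\left(w \right)} = -5$
$r{\left(t \right)} = - 4 t$ ($r{\left(t \right)} = - 5 t + t = - 4 t$)
$l = 35$ ($l = \left(\left(\left(-4\right) \left(-2\right) + 6\right) \left(5 - 5\right) + 5\right) 7 = \left(\left(8 + 6\right) 0 + 5\right) 7 = \left(14 \cdot 0 + 5\right) 7 = \left(0 + 5\right) 7 = 5 \cdot 7 = 35$)
$I{\left(-1 \right)} l + x = \left(-5\right) 35 + 1 = -175 + 1 = -174$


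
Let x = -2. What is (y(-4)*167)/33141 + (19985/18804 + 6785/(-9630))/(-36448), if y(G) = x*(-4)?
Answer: 97950866335475/2430375235864704 ≈ 0.040303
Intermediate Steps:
y(G) = 8 (y(G) = -2*(-4) = 8)
(y(-4)*167)/33141 + (19985/18804 + 6785/(-9630))/(-36448) = (8*167)/33141 + (19985/18804 + 6785/(-9630))/(-36448) = 1336*(1/33141) + (19985*(1/18804) + 6785*(-1/9630))*(-1/36448) = 1336/33141 + (19985/18804 - 1357/1926)*(-1/36448) = 1336/33141 + (2162347/6036084)*(-1/36448) = 1336/33141 - 2162347/220003189632 = 97950866335475/2430375235864704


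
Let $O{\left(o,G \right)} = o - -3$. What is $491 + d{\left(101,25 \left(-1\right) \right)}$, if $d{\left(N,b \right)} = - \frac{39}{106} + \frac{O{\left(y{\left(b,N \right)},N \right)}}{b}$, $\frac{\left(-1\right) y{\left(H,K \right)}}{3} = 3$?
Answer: $\frac{1300811}{2650} \approx 490.87$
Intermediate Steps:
$y{\left(H,K \right)} = -9$ ($y{\left(H,K \right)} = \left(-3\right) 3 = -9$)
$O{\left(o,G \right)} = 3 + o$ ($O{\left(o,G \right)} = o + 3 = 3 + o$)
$d{\left(N,b \right)} = - \frac{39}{106} - \frac{6}{b}$ ($d{\left(N,b \right)} = - \frac{39}{106} + \frac{3 - 9}{b} = \left(-39\right) \frac{1}{106} - \frac{6}{b} = - \frac{39}{106} - \frac{6}{b}$)
$491 + d{\left(101,25 \left(-1\right) \right)} = 491 - \left(\frac{39}{106} + \frac{6}{25 \left(-1\right)}\right) = 491 - \left(\frac{39}{106} + \frac{6}{-25}\right) = 491 - \frac{339}{2650} = \frac{1300811}{2650}$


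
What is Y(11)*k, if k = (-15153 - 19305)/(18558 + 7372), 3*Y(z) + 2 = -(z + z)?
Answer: 137832/12965 ≈ 10.631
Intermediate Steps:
Y(z) = -2/3 - 2*z/3 (Y(z) = -2/3 + (-(z + z))/3 = -2/3 + (-2*z)/3 = -2/3 - 2*z/3)
k = -17229/12965 (k = -34458/25930 = -34458*1/25930 = -17229/12965 ≈ -1.3289)
Y(11)*k = (-2/3 - 2/3*11)*(-17229/12965) = (-2/3 - 22/3)*(-17229/12965) = -8*(-17229/12965) = 137832/12965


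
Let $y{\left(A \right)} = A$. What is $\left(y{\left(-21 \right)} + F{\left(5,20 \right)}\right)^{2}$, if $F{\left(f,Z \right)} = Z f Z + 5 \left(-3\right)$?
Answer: $3857296$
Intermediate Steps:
$F{\left(f,Z \right)} = -15 + f Z^{2}$ ($F{\left(f,Z \right)} = f Z^{2} - 15 = -15 + f Z^{2}$)
$\left(y{\left(-21 \right)} + F{\left(5,20 \right)}\right)^{2} = \left(-21 - \left(15 - 5 \cdot 20^{2}\right)\right)^{2} = \left(-21 + \left(-15 + 5 \cdot 400\right)\right)^{2} = \left(-21 + \left(-15 + 2000\right)\right)^{2} = \left(-21 + 1985\right)^{2} = 1964^{2} = 3857296$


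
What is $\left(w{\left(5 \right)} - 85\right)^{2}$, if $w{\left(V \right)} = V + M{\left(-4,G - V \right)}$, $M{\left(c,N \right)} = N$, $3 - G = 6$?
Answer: $7744$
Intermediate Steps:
$G = -3$ ($G = 3 - 6 = -3$)
$w{\left(V \right)} = -3$ ($w{\left(V \right)} = V - \left(3 + V\right) = -3$)
$\left(w{\left(5 \right)} - 85\right)^{2} = \left(-3 - 85\right)^{2} = \left(-88\right)^{2} = 7744$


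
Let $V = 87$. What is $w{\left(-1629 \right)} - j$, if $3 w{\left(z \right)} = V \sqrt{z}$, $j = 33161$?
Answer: $-33161 + 87 i \sqrt{181} \approx -33161.0 + 1170.5 i$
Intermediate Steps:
$w{\left(z \right)} = 29 \sqrt{z}$ ($w{\left(z \right)} = \frac{87 \sqrt{z}}{3} = 29 \sqrt{z}$)
$w{\left(-1629 \right)} - j = 29 \sqrt{-1629} - 33161 = 29 \cdot 3 i \sqrt{181} - 33161 = 87 i \sqrt{181} - 33161 = -33161 + 87 i \sqrt{181}$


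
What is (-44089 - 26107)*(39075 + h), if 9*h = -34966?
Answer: -22231704964/9 ≈ -2.4702e+9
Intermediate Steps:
h = -34966/9 (h = (1/9)*(-34966) = -34966/9 ≈ -3885.1)
(-44089 - 26107)*(39075 + h) = (-44089 - 26107)*(39075 - 34966/9) = -70196*316709/9 = -22231704964/9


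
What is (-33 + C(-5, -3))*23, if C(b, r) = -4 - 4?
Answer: -943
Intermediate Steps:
C(b, r) = -8
(-33 + C(-5, -3))*23 = (-33 - 8)*23 = -41*23 = -943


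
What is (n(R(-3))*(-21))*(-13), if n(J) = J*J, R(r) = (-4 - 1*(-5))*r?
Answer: 2457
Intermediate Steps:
R(r) = r (R(r) = (-4 + 5)*r = 1*r = r)
n(J) = J²
(n(R(-3))*(-21))*(-13) = ((-3)²*(-21))*(-13) = (9*(-21))*(-13) = -189*(-13) = 2457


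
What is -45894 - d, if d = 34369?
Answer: -80263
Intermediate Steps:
-45894 - d = -45894 - 1*34369 = -45894 - 34369 = -80263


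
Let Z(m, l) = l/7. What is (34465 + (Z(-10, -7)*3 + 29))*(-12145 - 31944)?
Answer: -1520673699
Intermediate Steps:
Z(m, l) = l/7 (Z(m, l) = l*(⅐) = l/7)
(34465 + (Z(-10, -7)*3 + 29))*(-12145 - 31944) = (34465 + (((⅐)*(-7))*3 + 29))*(-12145 - 31944) = (34465 + (-1*3 + 29))*(-44089) = (34465 + (-3 + 29))*(-44089) = (34465 + 26)*(-44089) = 34491*(-44089) = -1520673699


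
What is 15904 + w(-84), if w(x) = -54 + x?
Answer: 15766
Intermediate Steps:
15904 + w(-84) = 15904 + (-54 - 84) = 15904 - 138 = 15766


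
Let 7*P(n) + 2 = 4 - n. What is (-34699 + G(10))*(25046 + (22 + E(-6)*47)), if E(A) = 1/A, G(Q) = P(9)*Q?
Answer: -5218879949/6 ≈ -8.6981e+8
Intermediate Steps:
P(n) = 2/7 - n/7 (P(n) = -2/7 + (4 - n)/7 = -2/7 + (4/7 - n/7) = 2/7 - n/7)
G(Q) = -Q (G(Q) = (2/7 - ⅐*9)*Q = (2/7 - 9/7)*Q = -Q)
(-34699 + G(10))*(25046 + (22 + E(-6)*47)) = (-34699 - 1*10)*(25046 + (22 + 47/(-6))) = (-34699 - 10)*(25046 + (22 - ⅙*47)) = -34709*(25046 + (22 - 47/6)) = -34709*(25046 + 85/6) = -34709*150361/6 = -5218879949/6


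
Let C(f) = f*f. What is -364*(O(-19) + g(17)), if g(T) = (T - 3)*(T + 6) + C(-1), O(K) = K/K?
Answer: -117936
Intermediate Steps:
O(K) = 1
C(f) = f²
g(T) = 1 + (-3 + T)*(6 + T) (g(T) = (T - 3)*(T + 6) + (-1)² = (-3 + T)*(6 + T) + 1 = 1 + (-3 + T)*(6 + T))
-364*(O(-19) + g(17)) = -364*(1 + (-17 + 17² + 3*17)) = -364*(1 + (-17 + 289 + 51)) = -364*(1 + 323) = -364*324 = -117936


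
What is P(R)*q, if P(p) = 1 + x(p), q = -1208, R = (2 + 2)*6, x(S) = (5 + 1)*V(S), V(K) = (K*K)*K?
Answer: -100197560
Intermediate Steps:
V(K) = K³ (V(K) = K²*K = K³)
x(S) = 6*S³ (x(S) = (5 + 1)*S³ = 6*S³)
R = 24 (R = 4*6 = 24)
P(p) = 1 + 6*p³
P(R)*q = (1 + 6*24³)*(-1208) = (1 + 6*13824)*(-1208) = (1 + 82944)*(-1208) = 82945*(-1208) = -100197560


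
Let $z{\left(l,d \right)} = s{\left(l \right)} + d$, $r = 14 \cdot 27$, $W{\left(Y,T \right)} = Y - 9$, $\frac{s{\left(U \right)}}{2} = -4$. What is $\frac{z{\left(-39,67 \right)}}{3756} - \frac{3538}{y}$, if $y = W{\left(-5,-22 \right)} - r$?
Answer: $\frac{831991}{92022} \approx 9.0412$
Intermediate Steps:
$s{\left(U \right)} = -8$ ($s{\left(U \right)} = 2 \left(-4\right) = -8$)
$W{\left(Y,T \right)} = -9 + Y$
$r = 378$
$y = -392$ ($y = \left(-9 - 5\right) - 378 = -14 - 378 = -392$)
$z{\left(l,d \right)} = -8 + d$
$\frac{z{\left(-39,67 \right)}}{3756} - \frac{3538}{y} = \frac{-8 + 67}{3756} - \frac{3538}{-392} = 59 \cdot \frac{1}{3756} - - \frac{1769}{196} = \frac{59}{3756} + \frac{1769}{196} = \frac{831991}{92022}$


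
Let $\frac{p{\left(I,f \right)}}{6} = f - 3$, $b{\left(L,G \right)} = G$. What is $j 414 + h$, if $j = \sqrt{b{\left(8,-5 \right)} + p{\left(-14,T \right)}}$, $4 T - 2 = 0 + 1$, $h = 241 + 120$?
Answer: $361 + 207 i \sqrt{74} \approx 361.0 + 1780.7 i$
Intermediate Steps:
$h = 361$
$T = \frac{3}{4}$ ($T = \frac{1}{2} + \frac{0 + 1}{4} = \frac{1}{2} + \frac{1}{4} \cdot 1 = \frac{1}{2} + \frac{1}{4} = \frac{3}{4} \approx 0.75$)
$p{\left(I,f \right)} = -18 + 6 f$ ($p{\left(I,f \right)} = 6 \left(f - 3\right) = 6 \left(-3 + f\right) = -18 + 6 f$)
$j = \frac{i \sqrt{74}}{2}$ ($j = \sqrt{-5 + \left(-18 + 6 \cdot \frac{3}{4}\right)} = \sqrt{-5 + \left(-18 + \frac{9}{2}\right)} = \sqrt{-5 - \frac{27}{2}} = \sqrt{- \frac{37}{2}} = \frac{i \sqrt{74}}{2} \approx 4.3012 i$)
$j 414 + h = \frac{i \sqrt{74}}{2} \cdot 414 + 361 = 207 i \sqrt{74} + 361 = 361 + 207 i \sqrt{74}$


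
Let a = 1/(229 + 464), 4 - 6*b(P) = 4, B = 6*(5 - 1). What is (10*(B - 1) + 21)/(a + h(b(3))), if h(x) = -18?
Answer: -173943/12473 ≈ -13.946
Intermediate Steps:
B = 24 (B = 6*4 = 24)
b(P) = 0 (b(P) = 2/3 - 1/6*4 = 2/3 - 2/3 = 0)
a = 1/693 ≈ 0.0014430
(10*(B - 1) + 21)/(a + h(b(3))) = (10*(24 - 1) + 21)/(1/693 - 18) = (10*23 + 21)/(-12473/693) = (230 + 21)*(-693/12473) = 251*(-693/12473) = -173943/12473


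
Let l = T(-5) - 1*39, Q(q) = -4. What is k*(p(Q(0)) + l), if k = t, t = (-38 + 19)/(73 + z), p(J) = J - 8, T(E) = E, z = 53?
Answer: 76/9 ≈ 8.4444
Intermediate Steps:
p(J) = -8 + J
l = -44 (l = -5 - 1*39 = -5 - 39 = -44)
t = -19/126 (t = (-38 + 19)/(73 + 53) = -19/126 ≈ -0.15079)
k = -19/126 ≈ -0.15079
k*(p(Q(0)) + l) = -19*((-8 - 4) - 44)/126 = -19*(-12 - 44)/126 = -19/126*(-56) = 76/9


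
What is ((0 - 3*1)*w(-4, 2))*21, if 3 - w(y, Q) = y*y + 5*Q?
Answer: 1449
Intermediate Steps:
w(y, Q) = 3 - y² - 5*Q (w(y, Q) = 3 - (y*y + 5*Q) = 3 - (y² + 5*Q) = 3 + (-y² - 5*Q) = 3 - y² - 5*Q)
((0 - 3*1)*w(-4, 2))*21 = ((0 - 3*1)*(3 - 1*(-4)² - 5*2))*21 = ((0 - 3)*(3 - 1*16 - 10))*21 = -3*(3 - 16 - 10)*21 = -3*(-23)*21 = 69*21 = 1449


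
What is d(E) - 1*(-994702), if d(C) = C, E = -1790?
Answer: 992912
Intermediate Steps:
d(E) - 1*(-994702) = -1790 - 1*(-994702) = -1790 + 994702 = 992912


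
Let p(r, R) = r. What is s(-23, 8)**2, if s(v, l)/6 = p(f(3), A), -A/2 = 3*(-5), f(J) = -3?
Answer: 324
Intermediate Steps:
A = 30 (A = -6*(-5) = -2*(-15) = 30)
s(v, l) = -18 (s(v, l) = 6*(-3) = -18)
s(-23, 8)**2 = (-18)**2 = 324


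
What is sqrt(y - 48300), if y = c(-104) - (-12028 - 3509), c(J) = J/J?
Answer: I*sqrt(32762) ≈ 181.0*I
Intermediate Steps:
c(J) = 1
y = 15538 (y = 1 - (-12028 - 3509) = 1 - 1*(-15537) = 1 + 15537 = 15538)
sqrt(y - 48300) = sqrt(15538 - 48300) = sqrt(-32762) = I*sqrt(32762)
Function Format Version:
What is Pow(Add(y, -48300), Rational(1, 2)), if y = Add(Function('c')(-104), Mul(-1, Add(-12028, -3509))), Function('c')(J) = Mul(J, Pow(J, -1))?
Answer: Mul(I, Pow(32762, Rational(1, 2))) ≈ Mul(181.00, I)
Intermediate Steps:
Function('c')(J) = 1
y = 15538 (y = Add(1, Mul(-1, Add(-12028, -3509))) = Add(1, Mul(-1, -15537)) = Add(1, 15537) = 15538)
Pow(Add(y, -48300), Rational(1, 2)) = Pow(Add(15538, -48300), Rational(1, 2)) = Pow(-32762, Rational(1, 2)) = Mul(I, Pow(32762, Rational(1, 2)))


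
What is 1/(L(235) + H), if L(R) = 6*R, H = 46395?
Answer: 1/47805 ≈ 2.0918e-5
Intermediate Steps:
1/(L(235) + H) = 1/(6*235 + 46395) = 1/(1410 + 46395) = 1/47805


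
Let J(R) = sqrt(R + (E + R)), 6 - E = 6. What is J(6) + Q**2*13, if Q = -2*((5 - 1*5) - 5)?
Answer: 1300 + 2*sqrt(3) ≈ 1303.5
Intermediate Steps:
E = 0 (E = 6 - 1*6 = 6 - 6 = 0)
Q = 10 (Q = -2*((5 - 5) - 5) = -2*(0 - 5) = -2*(-5) = 10)
J(R) = sqrt(2)*sqrt(R) (J(R) = sqrt(R + (0 + R)) = sqrt(R + R) = sqrt(2*R) = sqrt(2)*sqrt(R))
J(6) + Q**2*13 = sqrt(2)*sqrt(6) + 10**2*13 = 2*sqrt(3) + 100*13 = 2*sqrt(3) + 1300 = 1300 + 2*sqrt(3)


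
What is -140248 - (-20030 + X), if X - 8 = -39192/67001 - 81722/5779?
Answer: -46545658457764/387198779 ≈ -1.2021e+5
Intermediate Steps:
X = -2604356058/387198779 (X = 8 + (-39192/67001 - 81722/5779) = 8 - 5701946290/387198779 = -2604356058/387198779 ≈ -6.7262)
-140248 - (-20030 + X) = -140248 - (-20030 - 2604356058/387198779) = -140248 - 1*(-7758195899428/387198779) = -140248 + 7758195899428/387198779 = -46545658457764/387198779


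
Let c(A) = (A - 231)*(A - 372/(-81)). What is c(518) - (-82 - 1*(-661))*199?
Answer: 938603/27 ≈ 34763.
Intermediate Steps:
c(A) = (-231 + A)*(124/27 + A) (c(A) = (-231 + A)*(A - 372*(-1/81)) = (-231 + A)*(A + 124/27) = (-231 + A)*(124/27 + A))
c(518) - (-82 - 1*(-661))*199 = (-9548/9 + 518² - 6113/27*518) - (-82 - 1*(-661))*199 = (-9548/9 + 268324 - 3166534/27) - (-82 + 661)*199 = 4049570/27 - 579*199 = 4049570/27 - 1*115221 = 4049570/27 - 115221 = 938603/27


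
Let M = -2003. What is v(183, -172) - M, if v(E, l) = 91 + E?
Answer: 2277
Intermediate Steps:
v(183, -172) - M = (91 + 183) - 1*(-2003) = 274 + 2003 = 2277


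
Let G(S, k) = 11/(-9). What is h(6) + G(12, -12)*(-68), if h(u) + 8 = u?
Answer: 730/9 ≈ 81.111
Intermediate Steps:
h(u) = -8 + u
G(S, k) = -11/9 (G(S, k) = 11*(-1/9) = -11/9)
h(6) + G(12, -12)*(-68) = (-8 + 6) - 11/9*(-68) = -2 + 748/9 = 730/9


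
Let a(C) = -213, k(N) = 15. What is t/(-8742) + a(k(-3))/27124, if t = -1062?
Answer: 4490607/39519668 ≈ 0.11363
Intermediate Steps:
t/(-8742) + a(k(-3))/27124 = -1062/(-8742) - 213/27124 = -1062*(-1/8742) - 213*1/27124 = 177/1457 - 213/27124 = 4490607/39519668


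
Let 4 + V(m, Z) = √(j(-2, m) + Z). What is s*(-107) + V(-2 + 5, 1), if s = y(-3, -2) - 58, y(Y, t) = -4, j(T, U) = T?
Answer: 6630 + I ≈ 6630.0 + 1.0*I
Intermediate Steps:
V(m, Z) = -4 + √(-2 + Z)
s = -62 (s = -4 - 58 = -62)
s*(-107) + V(-2 + 5, 1) = -62*(-107) + (-4 + √(-2 + 1)) = 6634 + (-4 + √(-1)) = 6634 + (-4 + I) = 6630 + I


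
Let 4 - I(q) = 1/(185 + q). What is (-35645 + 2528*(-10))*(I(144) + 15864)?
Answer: -318063288175/329 ≈ -9.6676e+8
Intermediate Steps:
I(q) = 4 - 1/(185 + q)
(-35645 + 2528*(-10))*(I(144) + 15864) = (-35645 + 2528*(-10))*((739 + 4*144)/(185 + 144) + 15864) = (-35645 - 25280)*((739 + 576)/329 + 15864) = -60925*((1/329)*1315 + 15864) = -60925*(1315/329 + 15864) = -60925*5220571/329 = -318063288175/329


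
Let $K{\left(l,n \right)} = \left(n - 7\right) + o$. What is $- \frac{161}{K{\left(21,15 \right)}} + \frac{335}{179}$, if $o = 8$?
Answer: $- \frac{23459}{2864} \approx -8.191$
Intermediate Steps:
$K{\left(l,n \right)} = 1 + n$ ($K{\left(l,n \right)} = \left(n - 7\right) + 8 = \left(-7 + n\right) + 8 = 1 + n$)
$- \frac{161}{K{\left(21,15 \right)}} + \frac{335}{179} = - \frac{161}{1 + 15} + \frac{335}{179} = - \frac{161}{16} + 335 \cdot \frac{1}{179} = \left(-161\right) \frac{1}{16} + \frac{335}{179} = - \frac{161}{16} + \frac{335}{179} = - \frac{23459}{2864}$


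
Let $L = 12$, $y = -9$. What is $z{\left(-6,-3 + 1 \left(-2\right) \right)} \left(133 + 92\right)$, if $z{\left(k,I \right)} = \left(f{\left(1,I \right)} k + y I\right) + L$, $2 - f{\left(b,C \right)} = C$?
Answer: $3375$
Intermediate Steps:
$f{\left(b,C \right)} = 2 - C$
$z{\left(k,I \right)} = 12 - 9 I + k \left(2 - I\right)$ ($z{\left(k,I \right)} = \left(\left(2 - I\right) k - 9 I\right) + 12 = \left(k \left(2 - I\right) - 9 I\right) + 12 = \left(- 9 I + k \left(2 - I\right)\right) + 12 = 12 - 9 I + k \left(2 - I\right)$)
$z{\left(-6,-3 + 1 \left(-2\right) \right)} \left(133 + 92\right) = \left(12 - 9 \left(-3 + 1 \left(-2\right)\right) - - 6 \left(-2 + \left(-3 + 1 \left(-2\right)\right)\right)\right) \left(133 + 92\right) = \left(12 - 9 \left(-3 - 2\right) - - 6 \left(-2 - 5\right)\right) 225 = \left(12 - -45 - - 6 \left(-2 - 5\right)\right) 225 = \left(12 + 45 - \left(-6\right) \left(-7\right)\right) 225 = \left(12 + 45 - 42\right) 225 = 15 \cdot 225 = 3375$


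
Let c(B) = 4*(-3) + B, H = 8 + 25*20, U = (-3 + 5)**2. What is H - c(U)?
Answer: 516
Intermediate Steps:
U = 4 (U = 2**2 = 4)
H = 508 (H = 8 + 500 = 508)
c(B) = -12 + B
H - c(U) = 508 - (-12 + 4) = 508 - 1*(-8) = 508 + 8 = 516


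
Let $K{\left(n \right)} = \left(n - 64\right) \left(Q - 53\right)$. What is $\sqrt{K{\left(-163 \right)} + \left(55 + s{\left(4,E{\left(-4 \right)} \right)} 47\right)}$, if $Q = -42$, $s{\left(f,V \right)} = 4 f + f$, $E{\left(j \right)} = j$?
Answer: $4 \sqrt{1410} \approx 150.2$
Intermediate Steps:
$s{\left(f,V \right)} = 5 f$
$K{\left(n \right)} = 6080 - 95 n$ ($K{\left(n \right)} = \left(n - 64\right) \left(-42 - 53\right) = \left(-64 + n\right) \left(-95\right) = 6080 - 95 n$)
$\sqrt{K{\left(-163 \right)} + \left(55 + s{\left(4,E{\left(-4 \right)} \right)} 47\right)} = \sqrt{\left(6080 - -15485\right) + \left(55 + 5 \cdot 4 \cdot 47\right)} = \sqrt{\left(6080 + 15485\right) + \left(55 + 20 \cdot 47\right)} = \sqrt{21565 + \left(55 + 940\right)} = \sqrt{21565 + 995} = \sqrt{22560} = 4 \sqrt{1410}$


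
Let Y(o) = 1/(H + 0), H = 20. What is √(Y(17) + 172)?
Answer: √17205/10 ≈ 13.117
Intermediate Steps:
Y(o) = 1/20 (Y(o) = 1/(20 + 0) = 1/20)
√(Y(17) + 172) = √(1/20 + 172) = √(3441/20) = √17205/10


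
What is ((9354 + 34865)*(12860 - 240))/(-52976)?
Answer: -19930135/1892 ≈ -10534.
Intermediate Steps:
((9354 + 34865)*(12860 - 240))/(-52976) = (44219*12620)*(-1/52976) = 558043780*(-1/52976) = -19930135/1892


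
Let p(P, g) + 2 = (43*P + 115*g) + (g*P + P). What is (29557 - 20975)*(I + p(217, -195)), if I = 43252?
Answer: -102486244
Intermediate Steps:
p(P, g) = -2 + 44*P + 115*g + P*g (p(P, g) = -2 + ((43*P + 115*g) + (g*P + P)) = -2 + ((43*P + 115*g) + (P*g + P)) = -2 + ((43*P + 115*g) + (P + P*g)) = -2 + (44*P + 115*g + P*g) = -2 + 44*P + 115*g + P*g)
(29557 - 20975)*(I + p(217, -195)) = (29557 - 20975)*(43252 + (-2 + 44*217 + 115*(-195) + 217*(-195))) = 8582*(43252 + (-2 + 9548 - 22425 - 42315)) = 8582*(43252 - 55194) = 8582*(-11942) = -102486244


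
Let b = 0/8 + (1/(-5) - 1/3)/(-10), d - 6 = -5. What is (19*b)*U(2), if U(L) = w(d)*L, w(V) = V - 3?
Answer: -304/75 ≈ -4.0533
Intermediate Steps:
d = 1 (d = 6 - 5 = 1)
w(V) = -3 + V
b = 4/75 (b = 0*(⅛) + (1*(-⅕) - 1*⅓)*(-⅒) = 0 + (-⅕ - ⅓)*(-⅒) = 0 - 8/15*(-⅒) = 0 + 4/75 = 4/75 ≈ 0.053333)
U(L) = -2*L (U(L) = (-3 + 1)*L = -2*L)
(19*b)*U(2) = (19*(4/75))*(-2*2) = (76/75)*(-4) = -304/75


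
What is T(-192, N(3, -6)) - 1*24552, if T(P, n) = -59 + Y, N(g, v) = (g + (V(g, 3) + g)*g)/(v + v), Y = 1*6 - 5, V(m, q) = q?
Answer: -24610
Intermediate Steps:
Y = 1 (Y = 6 - 5 = 1)
N(g, v) = (g + g*(3 + g))/(2*v) (N(g, v) = (g + (3 + g)*g)/(v + v) = (g + g*(3 + g))/((2*v)) = (g + g*(3 + g))*(1/(2*v)) = (g + g*(3 + g))/(2*v))
T(P, n) = -58 (T(P, n) = -59 + 1 = -58)
T(-192, N(3, -6)) - 1*24552 = -58 - 1*24552 = -58 - 24552 = -24610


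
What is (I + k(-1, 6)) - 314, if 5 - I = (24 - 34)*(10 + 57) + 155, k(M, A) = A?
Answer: 212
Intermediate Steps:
I = 520 (I = 5 - ((24 - 34)*(10 + 57) + 155) = 5 - (-10*67 + 155) = 5 - (-670 + 155) = 5 - 1*(-515) = 5 + 515 = 520)
(I + k(-1, 6)) - 314 = (520 + 6) - 314 = 526 - 314 = 212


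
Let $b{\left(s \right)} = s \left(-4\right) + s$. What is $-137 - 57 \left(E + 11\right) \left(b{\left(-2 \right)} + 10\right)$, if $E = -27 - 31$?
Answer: $42727$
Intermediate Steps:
$E = -58$
$b{\left(s \right)} = - 3 s$ ($b{\left(s \right)} = - 4 s + s = - 3 s$)
$-137 - 57 \left(E + 11\right) \left(b{\left(-2 \right)} + 10\right) = -137 - 57 \left(-58 + 11\right) \left(\left(-3\right) \left(-2\right) + 10\right) = -137 - 57 \left(- 47 \left(6 + 10\right)\right) = -137 - 57 \left(\left(-47\right) 16\right) = -137 - -42864 = -137 + 42864 = 42727$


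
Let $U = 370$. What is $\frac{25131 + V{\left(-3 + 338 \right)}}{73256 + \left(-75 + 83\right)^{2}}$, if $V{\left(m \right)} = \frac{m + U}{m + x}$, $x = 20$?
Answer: $\frac{297407}{867620} \approx 0.34278$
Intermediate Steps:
$V{\left(m \right)} = \frac{370 + m}{20 + m}$ ($V{\left(m \right)} = \frac{m + 370}{m + 20} = \frac{370 + m}{20 + m}$)
$\frac{25131 + V{\left(-3 + 338 \right)}}{73256 + \left(-75 + 83\right)^{2}} = \frac{25131 + \frac{370 + \left(-3 + 338\right)}{20 + \left(-3 + 338\right)}}{73256 + \left(-75 + 83\right)^{2}} = \frac{25131 + \frac{370 + 335}{20 + 335}}{73256 + 8^{2}} = \frac{25131 + \frac{1}{355} \cdot 705}{73256 + 64} = \frac{25131 + \frac{1}{355} \cdot 705}{73320} = \left(25131 + \frac{141}{71}\right) \frac{1}{73320} = \frac{1784442}{71} \cdot \frac{1}{73320} = \frac{297407}{867620}$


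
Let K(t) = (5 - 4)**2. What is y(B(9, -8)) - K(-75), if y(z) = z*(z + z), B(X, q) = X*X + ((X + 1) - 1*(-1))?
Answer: 16927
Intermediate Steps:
K(t) = 1 (K(t) = 1**2 = 1)
B(X, q) = 2 + X + X**2 (B(X, q) = X**2 + ((1 + X) + 1) = X**2 + (2 + X) = 2 + X + X**2)
y(z) = 2*z**2 (y(z) = z*(2*z) = 2*z**2)
y(B(9, -8)) - K(-75) = 2*(2 + 9 + 9**2)**2 - 1*1 = 2*(2 + 9 + 81)**2 - 1 = 2*92**2 - 1 = 2*8464 - 1 = 16928 - 1 = 16927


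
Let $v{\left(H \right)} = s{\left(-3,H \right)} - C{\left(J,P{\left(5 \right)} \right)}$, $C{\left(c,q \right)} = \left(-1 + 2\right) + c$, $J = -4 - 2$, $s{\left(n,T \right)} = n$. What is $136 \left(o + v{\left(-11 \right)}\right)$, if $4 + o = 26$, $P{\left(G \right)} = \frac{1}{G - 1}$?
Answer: $3264$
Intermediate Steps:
$P{\left(G \right)} = \frac{1}{-1 + G}$
$J = -6$ ($J = -4 - 2 = -6$)
$C{\left(c,q \right)} = 1 + c$
$v{\left(H \right)} = 2$ ($v{\left(H \right)} = -3 - \left(1 - 6\right) = -3 - -5 = -3 + 5 = 2$)
$o = 22$ ($o = -4 + 26 = 22$)
$136 \left(o + v{\left(-11 \right)}\right) = 136 \left(22 + 2\right) = 136 \cdot 24 = 3264$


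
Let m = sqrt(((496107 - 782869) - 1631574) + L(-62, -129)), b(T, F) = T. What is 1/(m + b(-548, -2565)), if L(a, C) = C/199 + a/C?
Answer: -14067708/56954711743 - I*sqrt(1264183996781289)/56954711743 ≈ -0.000247 - 0.00062427*I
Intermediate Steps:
L(a, C) = C/199 + a/C (L(a, C) = C*(1/199) + a/C = C/199 + a/C)
m = I*sqrt(1264183996781289)/25671 (m = sqrt(((496107 - 782869) - 1631574) + ((1/199)*(-129) - 62/(-129))) = sqrt((-286762 - 1631574) + (-129/199 - 62*(-1/129))) = sqrt(-1918336 + (-129/199 + 62/129)) = sqrt(-1918336 - 4303/25671) = sqrt(-49245607759/25671) = I*sqrt(1264183996781289)/25671 ≈ 1385.0*I)
1/(m + b(-548, -2565)) = 1/(I*sqrt(1264183996781289)/25671 - 548) = 1/(-548 + I*sqrt(1264183996781289)/25671)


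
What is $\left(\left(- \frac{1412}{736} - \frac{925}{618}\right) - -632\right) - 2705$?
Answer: $- \frac{118056665}{56856} \approx -2076.4$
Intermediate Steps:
$\left(\left(- \frac{1412}{736} - \frac{925}{618}\right) - -632\right) - 2705 = \left(\left(\left(-1412\right) \frac{1}{736} - \frac{925}{618}\right) + \left(-924 + 1556\right)\right) - 2705 = \left(\left(- \frac{353}{184} - \frac{925}{618}\right) + 632\right) - 2705 = \left(- \frac{194177}{56856} + 632\right) - 2705 = \frac{35738815}{56856} - 2705 = - \frac{118056665}{56856}$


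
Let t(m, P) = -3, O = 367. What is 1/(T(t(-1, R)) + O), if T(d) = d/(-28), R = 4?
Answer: 28/10279 ≈ 0.0027240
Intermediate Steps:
T(d) = -d/28 (T(d) = d*(-1/28) = -d/28)
1/(T(t(-1, R)) + O) = 1/(-1/28*(-3) + 367) = 1/(3/28 + 367) = 1/(10279/28) = 28/10279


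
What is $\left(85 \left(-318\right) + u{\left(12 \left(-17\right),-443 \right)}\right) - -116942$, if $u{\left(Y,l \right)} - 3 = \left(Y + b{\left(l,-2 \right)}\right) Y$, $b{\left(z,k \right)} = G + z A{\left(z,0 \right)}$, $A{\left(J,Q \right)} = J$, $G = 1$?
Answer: $-39903469$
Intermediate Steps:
$b{\left(z,k \right)} = 1 + z^{2}$ ($b{\left(z,k \right)} = 1 + z z = 1 + z^{2}$)
$u{\left(Y,l \right)} = 3 + Y \left(1 + Y + l^{2}\right)$ ($u{\left(Y,l \right)} = 3 + \left(Y + \left(1 + l^{2}\right)\right) Y = 3 + \left(1 + Y + l^{2}\right) Y = 3 + Y \left(1 + Y + l^{2}\right)$)
$\left(85 \left(-318\right) + u{\left(12 \left(-17\right),-443 \right)}\right) - -116942 = \left(85 \left(-318\right) + \left(3 + \left(12 \left(-17\right)\right)^{2} + 12 \left(-17\right) \left(1 + \left(-443\right)^{2}\right)\right)\right) - -116942 = \left(-27030 + \left(3 + \left(-204\right)^{2} - 204 \left(1 + 196249\right)\right)\right) + \left(-31743 + 148685\right) = \left(-27030 + \left(3 + 41616 - 40035000\right)\right) + 116942 = \left(-27030 - 39993381\right) + 116942 = -40020411 + 116942 = -39903469$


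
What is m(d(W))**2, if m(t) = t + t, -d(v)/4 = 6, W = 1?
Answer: 2304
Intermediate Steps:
d(v) = -24 (d(v) = -4*6 = -24)
m(t) = 2*t
m(d(W))**2 = (2*(-24))**2 = (-48)**2 = 2304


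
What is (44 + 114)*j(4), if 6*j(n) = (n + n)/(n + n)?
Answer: 79/3 ≈ 26.333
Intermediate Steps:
j(n) = 1/6 (j(n) = ((n + n)/(n + n))/6 = ((2*n)/((2*n)))/6 = ((2*n)*(1/(2*n)))/6 = (1/6)*1 = 1/6)
(44 + 114)*j(4) = (44 + 114)*(1/6) = 158*(1/6) = 79/3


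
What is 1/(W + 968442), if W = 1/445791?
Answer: 445791/431722727623 ≈ 1.0326e-6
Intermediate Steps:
W = 1/445791 ≈ 2.2432e-6
1/(W + 968442) = 1/(1/445791 + 968442) = 1/(431722727623/445791) = 445791/431722727623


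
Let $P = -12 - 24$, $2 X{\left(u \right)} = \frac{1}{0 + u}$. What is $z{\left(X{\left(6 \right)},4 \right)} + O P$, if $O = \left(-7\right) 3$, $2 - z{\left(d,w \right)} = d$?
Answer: $\frac{9095}{12} \approx 757.92$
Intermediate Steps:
$X{\left(u \right)} = \frac{1}{2 u}$ ($X{\left(u \right)} = \frac{1}{2 \left(0 + u\right)} = \frac{1}{2 u}$)
$z{\left(d,w \right)} = 2 - d$
$P = -36$
$O = -21$
$z{\left(X{\left(6 \right)},4 \right)} + O P = \left(2 - \frac{1}{2 \cdot 6}\right) - -756 = \left(2 - \frac{1}{2} \cdot \frac{1}{6}\right) + 756 = \left(2 - \frac{1}{12}\right) + 756 = \frac{23}{12} + 756 = \frac{9095}{12}$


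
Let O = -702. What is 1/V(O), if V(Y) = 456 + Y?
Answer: -1/246 ≈ -0.0040650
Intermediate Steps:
1/V(O) = 1/(456 - 702) = 1/(-246) = -1/246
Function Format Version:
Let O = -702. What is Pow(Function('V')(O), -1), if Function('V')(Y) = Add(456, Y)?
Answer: Rational(-1, 246) ≈ -0.0040650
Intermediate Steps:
Pow(Function('V')(O), -1) = Pow(Add(456, -702), -1) = Pow(-246, -1) = Rational(-1, 246)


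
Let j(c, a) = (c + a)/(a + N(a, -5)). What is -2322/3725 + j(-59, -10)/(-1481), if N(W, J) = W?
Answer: -13806933/22066900 ≈ -0.62568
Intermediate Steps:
j(c, a) = (a + c)/(2*a) (j(c, a) = (c + a)/(a + a) = (a + c)/((2*a)) = (a + c)*(1/(2*a)) = (a + c)/(2*a))
-2322/3725 + j(-59, -10)/(-1481) = -2322/3725 + ((½)*(-10 - 59)/(-10))/(-1481) = -2322*1/3725 + ((½)*(-⅒)*(-69))*(-1/1481) = -2322/3725 + (69/20)*(-1/1481) = -2322/3725 - 69/29620 = -13806933/22066900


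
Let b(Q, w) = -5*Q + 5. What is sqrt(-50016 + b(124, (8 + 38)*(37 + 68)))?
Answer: I*sqrt(50631) ≈ 225.01*I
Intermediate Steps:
b(Q, w) = 5 - 5*Q
sqrt(-50016 + b(124, (8 + 38)*(37 + 68))) = sqrt(-50016 + (5 - 5*124)) = sqrt(-50016 + (5 - 620)) = sqrt(-50016 - 615) = sqrt(-50631) = I*sqrt(50631)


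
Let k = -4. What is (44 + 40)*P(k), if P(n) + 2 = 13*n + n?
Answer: -4872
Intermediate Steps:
P(n) = -2 + 14*n (P(n) = -2 + (13*n + n) = -2 + 14*n)
(44 + 40)*P(k) = (44 + 40)*(-2 + 14*(-4)) = 84*(-2 - 56) = 84*(-58) = -4872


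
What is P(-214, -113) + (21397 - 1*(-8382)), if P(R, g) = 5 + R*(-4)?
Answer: 30640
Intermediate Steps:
P(R, g) = 5 - 4*R
P(-214, -113) + (21397 - 1*(-8382)) = (5 - 4*(-214)) + (21397 - 1*(-8382)) = (5 + 856) + (21397 + 8382) = 861 + 29779 = 30640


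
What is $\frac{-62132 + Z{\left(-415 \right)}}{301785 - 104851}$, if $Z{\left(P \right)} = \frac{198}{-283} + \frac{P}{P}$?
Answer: $- \frac{17583271}{55732322} \approx -0.3155$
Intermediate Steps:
$Z{\left(P \right)} = \frac{85}{283}$ ($Z{\left(P \right)} = 198 \left(- \frac{1}{283}\right) + 1 = - \frac{198}{283} + 1 = \frac{85}{283}$)
$\frac{-62132 + Z{\left(-415 \right)}}{301785 - 104851} = \frac{-62132 + \frac{85}{283}}{301785 - 104851} = - \frac{17583271}{283 \cdot 196934} = \left(- \frac{17583271}{283}\right) \frac{1}{196934} = - \frac{17583271}{55732322}$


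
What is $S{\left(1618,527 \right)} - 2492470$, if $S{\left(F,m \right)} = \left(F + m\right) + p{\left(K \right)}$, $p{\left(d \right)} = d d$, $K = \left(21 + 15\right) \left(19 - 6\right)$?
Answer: $-2271301$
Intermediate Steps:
$K = 468$ ($K = 36 \cdot 13 = 468$)
$p{\left(d \right)} = d^{2}$
$S{\left(F,m \right)} = 219024 + F + m$ ($S{\left(F,m \right)} = \left(F + m\right) + 468^{2} = \left(F + m\right) + 219024 = 219024 + F + m$)
$S{\left(1618,527 \right)} - 2492470 = \left(219024 + 1618 + 527\right) - 2492470 = 221169 - 2492470 = -2271301$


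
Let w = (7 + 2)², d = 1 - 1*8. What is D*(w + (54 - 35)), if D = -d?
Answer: 700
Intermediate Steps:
d = -7 (d = 1 - 8 = -7)
D = 7 (D = -1*(-7) = 7)
w = 81 (w = 9² = 81)
D*(w + (54 - 35)) = 7*(81 + (54 - 35)) = 7*(81 + 19) = 7*100 = 700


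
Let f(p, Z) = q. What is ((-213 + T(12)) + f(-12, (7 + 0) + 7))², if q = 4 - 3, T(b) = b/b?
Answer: 44521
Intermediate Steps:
T(b) = 1
q = 1
f(p, Z) = 1
((-213 + T(12)) + f(-12, (7 + 0) + 7))² = ((-213 + 1) + 1)² = (-212 + 1)² = (-211)² = 44521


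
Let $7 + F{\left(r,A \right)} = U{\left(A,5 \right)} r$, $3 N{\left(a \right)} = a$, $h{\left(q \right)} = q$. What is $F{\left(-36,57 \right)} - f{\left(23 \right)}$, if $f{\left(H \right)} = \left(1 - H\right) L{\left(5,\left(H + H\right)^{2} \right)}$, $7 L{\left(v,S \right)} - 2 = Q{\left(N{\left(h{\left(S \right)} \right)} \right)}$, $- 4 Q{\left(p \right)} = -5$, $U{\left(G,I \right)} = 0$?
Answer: $\frac{45}{14} \approx 3.2143$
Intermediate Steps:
$N{\left(a \right)} = \frac{a}{3}$
$Q{\left(p \right)} = \frac{5}{4}$ ($Q{\left(p \right)} = \left(- \frac{1}{4}\right) \left(-5\right) = \frac{5}{4}$)
$L{\left(v,S \right)} = \frac{13}{28}$ ($L{\left(v,S \right)} = \frac{2}{7} + \frac{1}{7} \cdot \frac{5}{4} = \frac{2}{7} + \frac{5}{28} = \frac{13}{28}$)
$F{\left(r,A \right)} = -7$ ($F{\left(r,A \right)} = -7 + 0 r = -7 + 0 = -7$)
$f{\left(H \right)} = \frac{13}{28} - \frac{13 H}{28}$ ($f{\left(H \right)} = \left(1 - H\right) \frac{13}{28} = \frac{13}{28} - \frac{13 H}{28}$)
$F{\left(-36,57 \right)} - f{\left(23 \right)} = -7 - \left(\frac{13}{28} - \frac{299}{28}\right) = -7 - - \frac{143}{14} = -7 + \frac{143}{14} = \frac{45}{14}$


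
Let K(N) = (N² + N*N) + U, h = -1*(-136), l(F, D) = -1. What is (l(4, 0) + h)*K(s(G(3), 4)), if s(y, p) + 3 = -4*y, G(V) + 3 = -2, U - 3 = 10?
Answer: 79785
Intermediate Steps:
U = 13 (U = 3 + 10 = 13)
G(V) = -5 (G(V) = -3 - 2 = -5)
s(y, p) = -3 - 4*y
h = 136
K(N) = 13 + 2*N² (K(N) = (N² + N*N) + 13 = (N² + N²) + 13 = 2*N² + 13 = 13 + 2*N²)
(l(4, 0) + h)*K(s(G(3), 4)) = (-1 + 136)*(13 + 2*(-3 - 4*(-5))²) = 135*(13 + 2*(-3 + 20)²) = 135*(13 + 2*17²) = 135*(13 + 2*289) = 135*(13 + 578) = 135*591 = 79785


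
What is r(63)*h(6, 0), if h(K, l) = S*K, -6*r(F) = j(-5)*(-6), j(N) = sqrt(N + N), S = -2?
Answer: -12*I*sqrt(10) ≈ -37.947*I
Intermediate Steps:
j(N) = sqrt(2)*sqrt(N) (j(N) = sqrt(2*N) = sqrt(2)*sqrt(N))
r(F) = I*sqrt(10) (r(F) = -sqrt(2)*sqrt(-5)*(-6)/6 = -sqrt(2)*(I*sqrt(5))*(-6)/6 = -I*sqrt(10)*(-6)/6 = -(-1)*I*sqrt(10) = I*sqrt(10))
h(K, l) = -2*K
r(63)*h(6, 0) = (I*sqrt(10))*(-2*6) = (I*sqrt(10))*(-12) = -12*I*sqrt(10)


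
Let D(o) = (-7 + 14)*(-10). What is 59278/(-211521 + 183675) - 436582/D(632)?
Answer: 434032604/69615 ≈ 6234.8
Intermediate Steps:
D(o) = -70 (D(o) = 7*(-10) = -70)
59278/(-211521 + 183675) - 436582/D(632) = 59278/(-211521 + 183675) - 436582/(-70) = 59278/(-27846) - 436582*(-1/70) = 59278*(-1/27846) + 218291/35 = -29639/13923 + 218291/35 = 434032604/69615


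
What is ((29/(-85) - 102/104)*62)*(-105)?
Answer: 3803793/442 ≈ 8605.9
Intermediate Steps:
((29/(-85) - 102/104)*62)*(-105) = ((29*(-1/85) - 102*1/104)*62)*(-105) = ((-29/85 - 51/52)*62)*(-105) = -5843/4420*62*(-105) = -181133/2210*(-105) = 3803793/442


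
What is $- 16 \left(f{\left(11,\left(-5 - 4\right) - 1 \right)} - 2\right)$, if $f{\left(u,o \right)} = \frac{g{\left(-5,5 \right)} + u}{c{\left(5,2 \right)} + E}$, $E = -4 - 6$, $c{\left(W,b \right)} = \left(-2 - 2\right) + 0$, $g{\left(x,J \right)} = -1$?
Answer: $\frac{304}{7} \approx 43.429$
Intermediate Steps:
$c{\left(W,b \right)} = -4$ ($c{\left(W,b \right)} = -4 + 0 = -4$)
$E = -10$ ($E = -4 - 6 = -10$)
$f{\left(u,o \right)} = \frac{1}{14} - \frac{u}{14}$ ($f{\left(u,o \right)} = \frac{-1 + u}{-4 - 10} = \frac{-1 + u}{-14} = \left(-1 + u\right) \left(- \frac{1}{14}\right) = \frac{1}{14} - \frac{u}{14}$)
$- 16 \left(f{\left(11,\left(-5 - 4\right) - 1 \right)} - 2\right) = - 16 \left(\left(\frac{1}{14} - \frac{11}{14}\right) - 2\right) = - 16 \left(- \frac{5}{7} - 2\right) = \left(-16\right) \left(- \frac{19}{7}\right) = \frac{304}{7}$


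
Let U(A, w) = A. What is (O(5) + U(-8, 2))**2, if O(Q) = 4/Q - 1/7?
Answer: 66049/1225 ≈ 53.918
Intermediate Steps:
O(Q) = -1/7 + 4/Q (O(Q) = 4/Q - 1*1/7 = 4/Q - 1/7 = -1/7 + 4/Q)
(O(5) + U(-8, 2))**2 = ((1/7)*(28 - 1*5)/5 - 8)**2 = ((1/7)*(1/5)*(28 - 5) - 8)**2 = ((1/7)*(1/5)*23 - 8)**2 = (23/35 - 8)**2 = (-257/35)**2 = 66049/1225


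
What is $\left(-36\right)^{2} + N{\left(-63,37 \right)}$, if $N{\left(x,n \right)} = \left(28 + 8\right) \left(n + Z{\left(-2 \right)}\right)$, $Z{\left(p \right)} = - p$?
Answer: $2700$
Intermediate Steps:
$N{\left(x,n \right)} = 72 + 36 n$ ($N{\left(x,n \right)} = \left(28 + 8\right) \left(n - -2\right) = 36 \left(n + 2\right) = 36 \left(2 + n\right) = 72 + 36 n$)
$\left(-36\right)^{2} + N{\left(-63,37 \right)} = \left(-36\right)^{2} + \left(72 + 36 \cdot 37\right) = 1296 + \left(72 + 1332\right) = 1296 + 1404 = 2700$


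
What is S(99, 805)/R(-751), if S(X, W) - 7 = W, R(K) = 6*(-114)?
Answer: -203/171 ≈ -1.1871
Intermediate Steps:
R(K) = -684
S(X, W) = 7 + W
S(99, 805)/R(-751) = (7 + 805)/(-684) = 812*(-1/684) = -203/171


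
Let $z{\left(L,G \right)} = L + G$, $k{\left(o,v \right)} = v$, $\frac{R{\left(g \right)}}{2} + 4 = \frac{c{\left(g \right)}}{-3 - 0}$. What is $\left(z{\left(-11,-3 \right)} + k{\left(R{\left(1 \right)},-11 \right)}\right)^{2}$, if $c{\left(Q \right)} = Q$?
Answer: $625$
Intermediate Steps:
$R{\left(g \right)} = -8 - \frac{2 g}{3}$ ($R{\left(g \right)} = -8 + 2 \frac{g}{-3 - 0} = -8 + 2 \frac{g}{-3 + 0} = -8 + 2 \frac{g}{-3} = -8 + 2 g \left(- \frac{1}{3}\right) = -8 + 2 \left(- \frac{g}{3}\right) = -8 - \frac{2 g}{3}$)
$z{\left(L,G \right)} = G + L$
$\left(z{\left(-11,-3 \right)} + k{\left(R{\left(1 \right)},-11 \right)}\right)^{2} = \left(\left(-3 - 11\right) - 11\right)^{2} = \left(-14 - 11\right)^{2} = \left(-25\right)^{2} = 625$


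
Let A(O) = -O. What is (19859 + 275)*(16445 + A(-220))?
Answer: 335533110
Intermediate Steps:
(19859 + 275)*(16445 + A(-220)) = (19859 + 275)*(16445 - 1*(-220)) = 20134*(16445 + 220) = 20134*16665 = 335533110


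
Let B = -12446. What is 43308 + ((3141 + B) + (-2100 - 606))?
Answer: 31297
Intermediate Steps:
43308 + ((3141 + B) + (-2100 - 606)) = 43308 + ((3141 - 12446) + (-2100 - 606)) = 43308 + (-9305 - 2706) = 43308 - 12011 = 31297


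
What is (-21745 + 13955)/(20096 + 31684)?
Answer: -779/5178 ≈ -0.15044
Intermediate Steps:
(-21745 + 13955)/(20096 + 31684) = -7790/51780 = -7790*1/51780 = -779/5178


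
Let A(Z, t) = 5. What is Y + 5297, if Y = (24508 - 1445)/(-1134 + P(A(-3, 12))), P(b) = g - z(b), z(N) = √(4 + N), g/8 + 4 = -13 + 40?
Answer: 5024978/953 ≈ 5272.8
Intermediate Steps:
g = 184 (g = -32 + 8*(-13 + 40) = -32 + 8*27 = -32 + 216 = 184)
P(b) = 184 - √(4 + b)
Y = -23063/953 (Y = (24508 - 1445)/(-1134 + (184 - √(4 + 5))) = 23063/(-1134 + (184 - √9)) = 23063/(-1134 + (184 - 1*3)) = 23063/(-1134 + (184 - 3)) = 23063/(-1134 + 181) = 23063/(-953) = 23063*(-1/953) = -23063/953 ≈ -24.200)
Y + 5297 = -23063/953 + 5297 = 5024978/953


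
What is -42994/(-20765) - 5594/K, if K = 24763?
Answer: 948501012/514203695 ≈ 1.8446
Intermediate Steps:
-42994/(-20765) - 5594/K = -42994/(-20765) - 5594/24763 = -42994*(-1/20765) - 5594*1/24763 = 42994/20765 - 5594/24763 = 948501012/514203695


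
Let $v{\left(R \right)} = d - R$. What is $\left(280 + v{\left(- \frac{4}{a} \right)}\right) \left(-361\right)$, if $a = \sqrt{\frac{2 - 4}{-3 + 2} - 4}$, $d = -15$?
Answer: $-95665 + 722 i \sqrt{2} \approx -95665.0 + 1021.1 i$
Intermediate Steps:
$a = i \sqrt{2}$ ($a = \sqrt{- \frac{2}{-1} - 4} = \sqrt{\left(-2\right) \left(-1\right) - 4} = \sqrt{2 - 4} = \sqrt{-2} = i \sqrt{2} \approx 1.4142 i$)
$v{\left(R \right)} = -15 - R$
$\left(280 + v{\left(- \frac{4}{a} \right)}\right) \left(-361\right) = \left(280 - \left(15 - \frac{4}{i \sqrt{2}}\right)\right) \left(-361\right) = \left(280 - \left(15 - 4 \left(- \frac{i \sqrt{2}}{2}\right)\right)\right) \left(-361\right) = \left(280 - \left(15 + 2 i \sqrt{2}\right)\right) \left(-361\right) = \left(265 - 2 i \sqrt{2}\right) \left(-361\right) = -95665 + 722 i \sqrt{2}$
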